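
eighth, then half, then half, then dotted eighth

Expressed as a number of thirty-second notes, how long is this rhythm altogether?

Express everything in thirty-second notes: eighth = 4; half = 16; half = 16; dotted eighth = 6.
Altogether 4 + 16 + 16 + 6 = 42 thirty-second notes.

42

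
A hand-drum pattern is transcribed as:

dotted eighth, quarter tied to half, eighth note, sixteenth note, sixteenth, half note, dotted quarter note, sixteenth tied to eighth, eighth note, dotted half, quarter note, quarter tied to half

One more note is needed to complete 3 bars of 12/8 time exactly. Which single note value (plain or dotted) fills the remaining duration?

dotted quarter note

3 bars of 12/8 = 72 sixteenth notes.
Each duration in sixteenth notes: dotted eighth = 3; quarter tied to half (quarter + half) = 12; eighth note = 2; sixteenth note = 1; sixteenth = 1; half note = 8; dotted quarter note = 6; sixteenth tied to eighth (sixteenth + eighth) = 3; eighth note = 2; dotted half = 12; quarter note = 4; quarter tied to half (quarter + half) = 12.
Total: 3 + 12 + 2 + 1 + 1 + 8 + 6 + 3 + 2 + 12 + 4 + 12 = 66.
Remaining: 72 − 66 = 6 sixteenth notes, which is a dotted quarter note.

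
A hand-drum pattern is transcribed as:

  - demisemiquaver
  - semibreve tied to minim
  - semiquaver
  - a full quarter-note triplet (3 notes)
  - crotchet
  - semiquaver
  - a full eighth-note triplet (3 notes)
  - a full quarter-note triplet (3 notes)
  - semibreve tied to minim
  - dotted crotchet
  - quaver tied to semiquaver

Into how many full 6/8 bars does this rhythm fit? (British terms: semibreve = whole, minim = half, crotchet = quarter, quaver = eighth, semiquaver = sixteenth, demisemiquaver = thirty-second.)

6

One bar of 6/8 = 24 thirty-second notes.
Convert each value to thirty-second notes: demisemiquaver = 1; semibreve tied to minim (semibreve + minim) = 48; semiquaver = 2; a full quarter-note triplet (3 notes) (three triplet quarters span one half) = 16; crotchet = 8; semiquaver = 2; a full eighth-note triplet (3 notes) (three triplet eighths span one quarter) = 8; a full quarter-note triplet (3 notes) (three triplet quarters span one half) = 16; semibreve tied to minim (semibreve + minim) = 48; dotted crotchet = 12; quaver tied to semiquaver (quaver + semiquaver) = 6.
Altogether 1 + 48 + 2 + 16 + 8 + 2 + 8 + 16 + 48 + 12 + 6 = 167.
167 ÷ 24 = 6 complete bars with 23 left over.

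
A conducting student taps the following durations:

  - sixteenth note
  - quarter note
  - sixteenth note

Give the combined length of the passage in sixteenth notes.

6

Each duration in sixteenth notes: sixteenth note = 1; quarter note = 4; sixteenth note = 1.
Altogether 1 + 4 + 1 = 6 sixteenth notes.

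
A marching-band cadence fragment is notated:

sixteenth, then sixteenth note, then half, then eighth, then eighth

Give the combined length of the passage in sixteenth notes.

14

Express everything in sixteenth notes: sixteenth = 1; sixteenth note = 1; half = 8; eighth = 2; eighth = 2.
Adding: 1 + 1 + 8 + 2 + 2 = 14 sixteenth notes.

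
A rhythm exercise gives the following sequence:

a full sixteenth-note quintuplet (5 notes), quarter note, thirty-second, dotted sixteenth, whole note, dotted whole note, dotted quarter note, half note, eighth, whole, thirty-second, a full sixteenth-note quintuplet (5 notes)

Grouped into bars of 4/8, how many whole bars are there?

10

One bar of 4/8 = 16 thirty-second notes.
Express everything in thirty-second notes: a full sixteenth-note quintuplet (5 notes) (five quintuplet sixteenths span one quarter) = 8; quarter note = 8; thirty-second = 1; dotted sixteenth = 3; whole note = 32; dotted whole note = 48; dotted quarter note = 12; half note = 16; eighth = 4; whole = 32; thirty-second = 1; a full sixteenth-note quintuplet (5 notes) (five quintuplet sixteenths span one quarter) = 8.
Altogether 8 + 8 + 1 + 3 + 32 + 48 + 12 + 16 + 4 + 32 + 1 + 8 = 173.
173 ÷ 16 = 10 complete bars with 13 left over.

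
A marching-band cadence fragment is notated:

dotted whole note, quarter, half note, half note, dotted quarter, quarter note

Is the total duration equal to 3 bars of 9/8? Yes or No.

One bar of 9/8 = 9 eighth notes, so 3 bars = 27.
Working in eighth notes: dotted whole note = 12; quarter = 2; half note = 4; half note = 4; dotted quarter = 3; quarter note = 2.
Sum: 12 + 2 + 4 + 4 + 3 + 2 = 27.
27 equals 27, so the answer is Yes.

Yes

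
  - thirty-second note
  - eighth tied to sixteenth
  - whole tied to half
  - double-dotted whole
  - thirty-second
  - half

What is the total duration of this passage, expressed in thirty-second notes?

Express everything in thirty-second notes: thirty-second note = 1; eighth tied to sixteenth (eighth + sixteenth) = 6; whole tied to half (whole + half) = 48; double-dotted whole = 56; thirty-second = 1; half = 16.
Adding: 1 + 6 + 48 + 56 + 1 + 16 = 128 thirty-second notes.

128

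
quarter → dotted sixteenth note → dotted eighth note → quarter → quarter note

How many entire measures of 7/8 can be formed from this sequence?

1

One bar of 7/8 = 28 thirty-second notes.
Express everything in thirty-second notes: quarter = 8; dotted sixteenth note = 3; dotted eighth note = 6; quarter = 8; quarter note = 8.
Adding: 8 + 3 + 6 + 8 + 8 = 33.
33 ÷ 28 = 1 complete bar with 5 left over.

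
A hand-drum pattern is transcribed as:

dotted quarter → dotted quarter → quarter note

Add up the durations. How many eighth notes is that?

8

Express everything in eighth notes: dotted quarter = 3; dotted quarter = 3; quarter note = 2.
Sum: 3 + 3 + 2 = 8 eighth notes.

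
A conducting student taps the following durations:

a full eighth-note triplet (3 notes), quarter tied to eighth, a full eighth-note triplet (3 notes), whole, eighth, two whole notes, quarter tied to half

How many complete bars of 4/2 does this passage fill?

One bar of 4/2 = 16 eighth notes.
Convert each value to eighth notes: a full eighth-note triplet (3 notes) (three triplet eighths span one quarter) = 2; quarter tied to eighth (quarter + eighth) = 3; a full eighth-note triplet (3 notes) (three triplet eighths span one quarter) = 2; whole = 8; eighth = 1; whole note = 8; whole note = 8; quarter tied to half (quarter + half) = 6.
Altogether 2 + 3 + 2 + 8 + 1 + 8 + 8 + 6 = 38.
38 ÷ 16 = 2 complete bars with 6 left over.

2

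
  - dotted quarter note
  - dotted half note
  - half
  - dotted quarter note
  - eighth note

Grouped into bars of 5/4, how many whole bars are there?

1

One bar of 5/4 = 10 eighth notes.
Convert each value to eighth notes: dotted quarter note = 3; dotted half note = 6; half = 4; dotted quarter note = 3; eighth note = 1.
Adding: 3 + 6 + 4 + 3 + 1 = 17.
17 ÷ 10 = 1 complete bar with 7 left over.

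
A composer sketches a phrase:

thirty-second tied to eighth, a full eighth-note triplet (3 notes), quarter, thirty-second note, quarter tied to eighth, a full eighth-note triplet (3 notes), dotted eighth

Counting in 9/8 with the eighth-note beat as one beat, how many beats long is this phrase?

One eighth-note beat = 4 thirty-second notes.
Convert each value to thirty-second notes: thirty-second tied to eighth (thirty-second + eighth) = 5; a full eighth-note triplet (3 notes) (three triplet eighths span one quarter) = 8; quarter = 8; thirty-second note = 1; quarter tied to eighth (quarter + eighth) = 12; a full eighth-note triplet (3 notes) (three triplet eighths span one quarter) = 8; dotted eighth = 6.
Sum: 5 + 8 + 8 + 1 + 12 + 8 + 6 = 48.
48 ÷ 4 = 12 beats.

12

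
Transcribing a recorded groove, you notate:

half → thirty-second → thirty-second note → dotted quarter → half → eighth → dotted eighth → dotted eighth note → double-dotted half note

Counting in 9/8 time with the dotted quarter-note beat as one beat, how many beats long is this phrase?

One dotted quarter-note beat = 12 thirty-second notes.
Working in thirty-second notes: half = 16; thirty-second = 1; thirty-second note = 1; dotted quarter = 12; half = 16; eighth = 4; dotted eighth = 6; dotted eighth note = 6; double-dotted half note = 28.
Adding: 16 + 1 + 1 + 12 + 16 + 4 + 6 + 6 + 28 = 90.
90 ÷ 12 = 7.5 beats.

7.5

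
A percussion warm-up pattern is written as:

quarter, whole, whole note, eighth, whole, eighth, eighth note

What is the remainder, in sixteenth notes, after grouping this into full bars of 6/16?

One bar of 6/16 = 3 eighth notes.
Convert each value to eighth notes: quarter = 2; whole = 8; whole note = 8; eighth = 1; whole = 8; eighth = 1; eighth note = 1.
Altogether 2 + 8 + 8 + 1 + 8 + 1 + 1 = 29.
29 ÷ 3 = 9 complete bars with 2 eighth notes remaining = 4 sixteenth notes.

4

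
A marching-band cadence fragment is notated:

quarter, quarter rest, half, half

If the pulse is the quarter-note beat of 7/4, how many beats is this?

6

One quarter-note beat = 2 eighth notes.
Each duration in eighth notes: quarter = 2; quarter rest = 2; half = 4; half = 4.
Adding: 2 + 2 + 4 + 4 = 12.
12 ÷ 2 = 6 beats.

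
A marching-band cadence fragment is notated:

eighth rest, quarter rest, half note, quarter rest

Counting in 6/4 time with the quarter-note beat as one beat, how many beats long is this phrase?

4.5

One quarter-note beat = 2 eighth notes.
Express everything in eighth notes: eighth rest = 1; quarter rest = 2; half note = 4; quarter rest = 2.
Sum: 1 + 2 + 4 + 2 = 9.
9 ÷ 2 = 4.5 beats.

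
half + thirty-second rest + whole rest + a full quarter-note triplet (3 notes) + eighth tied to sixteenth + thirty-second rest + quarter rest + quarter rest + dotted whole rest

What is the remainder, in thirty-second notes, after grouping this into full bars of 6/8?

One bar of 6/8 = 24 thirty-second notes.
Express everything in thirty-second notes: half = 16; thirty-second rest = 1; whole rest = 32; a full quarter-note triplet (3 notes) (three triplet quarters span one half) = 16; eighth tied to sixteenth (eighth + sixteenth) = 6; thirty-second rest = 1; quarter rest = 8; quarter rest = 8; dotted whole rest = 48.
Sum: 16 + 1 + 32 + 16 + 6 + 1 + 8 + 8 + 48 = 136.
136 ÷ 24 = 5 complete bars with 16 thirty-second notes remaining.

16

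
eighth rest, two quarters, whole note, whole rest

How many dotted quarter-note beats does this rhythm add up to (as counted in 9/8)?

One dotted quarter-note beat = 3 eighth notes.
Express everything in eighth notes: eighth rest = 1; quarter = 2; quarter = 2; whole note = 8; whole rest = 8.
Adding: 1 + 2 + 2 + 8 + 8 = 21.
21 ÷ 3 = 7 beats.

7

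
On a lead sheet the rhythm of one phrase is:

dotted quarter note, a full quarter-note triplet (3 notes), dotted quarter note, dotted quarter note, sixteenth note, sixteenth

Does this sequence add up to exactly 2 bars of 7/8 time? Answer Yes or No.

Yes

One bar of 7/8 = 14 sixteenth notes, so 2 bars = 28.
In sixteenth notes: dotted quarter note = 6; a full quarter-note triplet (3 notes) (three triplet quarters span one half) = 8; dotted quarter note = 6; dotted quarter note = 6; sixteenth note = 1; sixteenth = 1.
Sum: 6 + 8 + 6 + 6 + 1 + 1 = 28.
28 equals 28, so the answer is Yes.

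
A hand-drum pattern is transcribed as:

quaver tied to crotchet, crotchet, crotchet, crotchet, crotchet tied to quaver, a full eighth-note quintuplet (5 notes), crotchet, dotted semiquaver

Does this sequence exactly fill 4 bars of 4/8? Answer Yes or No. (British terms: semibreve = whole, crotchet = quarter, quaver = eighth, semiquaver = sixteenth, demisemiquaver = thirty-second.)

No

One bar of 4/8 = 16 thirty-second notes, so 4 bars = 64.
Convert each value to thirty-second notes: quaver tied to crotchet (quaver + crotchet) = 12; crotchet = 8; crotchet = 8; crotchet = 8; crotchet tied to quaver (crotchet + quaver) = 12; a full eighth-note quintuplet (5 notes) (five quintuplet eighths span one half) = 16; crotchet = 8; dotted semiquaver = 3.
Adding: 12 + 8 + 8 + 8 + 12 + 16 + 8 + 3 = 75.
75 exceeds 64, so the answer is No.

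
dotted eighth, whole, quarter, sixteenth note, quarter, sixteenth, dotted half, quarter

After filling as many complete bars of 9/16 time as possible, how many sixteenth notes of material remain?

One bar of 9/16 = 9 sixteenth notes.
Each duration in sixteenth notes: dotted eighth = 3; whole = 16; quarter = 4; sixteenth note = 1; quarter = 4; sixteenth = 1; dotted half = 12; quarter = 4.
Sum: 3 + 16 + 4 + 1 + 4 + 1 + 12 + 4 = 45.
45 ÷ 9 = 5 complete bars with 0 sixteenth notes remaining.

0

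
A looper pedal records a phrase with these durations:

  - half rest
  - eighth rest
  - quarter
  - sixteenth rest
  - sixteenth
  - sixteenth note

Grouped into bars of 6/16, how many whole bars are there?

2

One bar of 6/16 = 6 sixteenth notes.
Convert each value to sixteenth notes: half rest = 8; eighth rest = 2; quarter = 4; sixteenth rest = 1; sixteenth = 1; sixteenth note = 1.
Sum: 8 + 2 + 4 + 1 + 1 + 1 = 17.
17 ÷ 6 = 2 complete bars with 5 left over.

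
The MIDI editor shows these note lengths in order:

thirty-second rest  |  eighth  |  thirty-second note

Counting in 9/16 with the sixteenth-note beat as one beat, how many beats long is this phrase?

One sixteenth-note beat = 2 thirty-second notes.
Working in thirty-second notes: thirty-second rest = 1; eighth = 4; thirty-second note = 1.
Sum: 1 + 4 + 1 = 6.
6 ÷ 2 = 3 beats.

3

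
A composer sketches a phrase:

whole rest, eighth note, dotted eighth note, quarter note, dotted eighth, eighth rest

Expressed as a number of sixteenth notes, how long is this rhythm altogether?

Working in sixteenth notes: whole rest = 16; eighth note = 2; dotted eighth note = 3; quarter note = 4; dotted eighth = 3; eighth rest = 2.
Sum: 16 + 2 + 3 + 4 + 3 + 2 = 30 sixteenth notes.

30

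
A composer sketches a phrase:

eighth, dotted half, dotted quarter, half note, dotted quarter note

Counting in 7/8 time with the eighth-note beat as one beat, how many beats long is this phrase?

17

One eighth-note beat = 2 sixteenth notes.
Each duration in sixteenth notes: eighth = 2; dotted half = 12; dotted quarter = 6; half note = 8; dotted quarter note = 6.
Altogether 2 + 12 + 6 + 8 + 6 = 34.
34 ÷ 2 = 17 beats.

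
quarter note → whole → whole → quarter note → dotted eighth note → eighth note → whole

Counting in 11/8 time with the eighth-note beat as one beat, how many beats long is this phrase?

One eighth-note beat = 2 sixteenth notes.
Express everything in sixteenth notes: quarter note = 4; whole = 16; whole = 16; quarter note = 4; dotted eighth note = 3; eighth note = 2; whole = 16.
Adding: 4 + 16 + 16 + 4 + 3 + 2 + 16 = 61.
61 ÷ 2 = 30.5 beats.

30.5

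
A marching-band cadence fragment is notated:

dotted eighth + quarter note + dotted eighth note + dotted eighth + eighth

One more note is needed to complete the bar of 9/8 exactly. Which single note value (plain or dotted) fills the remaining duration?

dotted eighth note

The bar of 9/8 = 18 sixteenth notes.
Each duration in sixteenth notes: dotted eighth = 3; quarter note = 4; dotted eighth note = 3; dotted eighth = 3; eighth = 2.
Adding: 3 + 4 + 3 + 3 + 2 = 15.
Remaining: 18 − 15 = 3 sixteenth notes, which is a dotted eighth note.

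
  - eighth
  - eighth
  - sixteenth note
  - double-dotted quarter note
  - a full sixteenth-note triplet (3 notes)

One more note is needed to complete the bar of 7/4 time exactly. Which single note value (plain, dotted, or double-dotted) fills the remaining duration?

The bar of 7/4 = 28 sixteenth notes.
Convert each value to sixteenth notes: eighth = 2; eighth = 2; sixteenth note = 1; double-dotted quarter note = 7; a full sixteenth-note triplet (3 notes) (three triplet sixteenths span one eighth) = 2.
Altogether 2 + 2 + 1 + 7 + 2 = 14.
Remaining: 28 − 14 = 14 sixteenth notes, which is a double-dotted half note.

double-dotted half note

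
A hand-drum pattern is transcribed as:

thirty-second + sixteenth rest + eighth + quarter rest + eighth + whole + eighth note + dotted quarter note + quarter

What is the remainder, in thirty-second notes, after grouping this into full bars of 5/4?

35

One bar of 5/4 = 40 thirty-second notes.
In thirty-second notes: thirty-second = 1; sixteenth rest = 2; eighth = 4; quarter rest = 8; eighth = 4; whole = 32; eighth note = 4; dotted quarter note = 12; quarter = 8.
Adding: 1 + 2 + 4 + 8 + 4 + 32 + 4 + 12 + 8 = 75.
75 ÷ 40 = 1 complete bar with 35 thirty-second notes remaining.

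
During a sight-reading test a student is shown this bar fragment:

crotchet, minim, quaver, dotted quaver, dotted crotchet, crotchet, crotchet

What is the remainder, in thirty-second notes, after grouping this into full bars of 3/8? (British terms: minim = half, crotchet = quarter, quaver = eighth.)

2

One bar of 3/8 = 6 sixteenth notes.
Each duration in sixteenth notes: crotchet = 4; minim = 8; quaver = 2; dotted quaver = 3; dotted crotchet = 6; crotchet = 4; crotchet = 4.
Sum: 4 + 8 + 2 + 3 + 6 + 4 + 4 = 31.
31 ÷ 6 = 5 complete bars with 1 sixteenth note remaining = 2 thirty-second notes.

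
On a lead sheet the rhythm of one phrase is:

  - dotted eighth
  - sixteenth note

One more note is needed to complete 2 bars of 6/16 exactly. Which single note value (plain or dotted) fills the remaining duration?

2 bars of 6/16 = 12 sixteenth notes.
In sixteenth notes: dotted eighth = 3; sixteenth note = 1.
Adding: 3 + 1 = 4.
Remaining: 12 − 4 = 8 sixteenth notes, which is a half note.

half note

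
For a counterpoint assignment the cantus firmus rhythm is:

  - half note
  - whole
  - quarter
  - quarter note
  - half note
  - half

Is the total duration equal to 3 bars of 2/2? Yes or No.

Yes

One bar of 2/2 = 4 quarter notes, so 3 bars = 12.
Convert each value to quarter notes: half note = 2; whole = 4; quarter = 1; quarter note = 1; half note = 2; half = 2.
Altogether 2 + 4 + 1 + 1 + 2 + 2 = 12.
12 equals 12, so the answer is Yes.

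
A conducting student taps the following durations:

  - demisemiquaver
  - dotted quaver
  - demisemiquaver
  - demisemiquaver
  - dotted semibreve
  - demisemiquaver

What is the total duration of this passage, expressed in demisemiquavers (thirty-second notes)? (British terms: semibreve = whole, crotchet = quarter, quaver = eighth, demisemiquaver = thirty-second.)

Each duration in thirty-second notes: demisemiquaver = 1; dotted quaver = 6; demisemiquaver = 1; demisemiquaver = 1; dotted semibreve = 48; demisemiquaver = 1.
Altogether 1 + 6 + 1 + 1 + 48 + 1 = 58 thirty-second notes.

58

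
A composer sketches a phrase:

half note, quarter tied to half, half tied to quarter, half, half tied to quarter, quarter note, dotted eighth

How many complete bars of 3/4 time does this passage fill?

One bar of 3/4 = 12 sixteenth notes.
In sixteenth notes: half note = 8; quarter tied to half (quarter + half) = 12; half tied to quarter (half + quarter) = 12; half = 8; half tied to quarter (half + quarter) = 12; quarter note = 4; dotted eighth = 3.
Sum: 8 + 12 + 12 + 8 + 12 + 4 + 3 = 59.
59 ÷ 12 = 4 complete bars with 11 left over.

4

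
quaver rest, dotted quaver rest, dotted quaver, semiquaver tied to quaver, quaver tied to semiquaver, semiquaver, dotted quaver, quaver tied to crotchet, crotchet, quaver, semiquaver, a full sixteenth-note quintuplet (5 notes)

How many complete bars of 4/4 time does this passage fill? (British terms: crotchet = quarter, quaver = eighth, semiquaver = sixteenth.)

One bar of 4/4 = 16 sixteenth notes.
In sixteenth notes: quaver rest = 2; dotted quaver rest = 3; dotted quaver = 3; semiquaver tied to quaver (semiquaver + quaver) = 3; quaver tied to semiquaver (quaver + semiquaver) = 3; semiquaver = 1; dotted quaver = 3; quaver tied to crotchet (quaver + crotchet) = 6; crotchet = 4; quaver = 2; semiquaver = 1; a full sixteenth-note quintuplet (5 notes) (five quintuplet sixteenths span one quarter) = 4.
Sum: 2 + 3 + 3 + 3 + 3 + 1 + 3 + 6 + 4 + 2 + 1 + 4 = 35.
35 ÷ 16 = 2 complete bars with 3 left over.

2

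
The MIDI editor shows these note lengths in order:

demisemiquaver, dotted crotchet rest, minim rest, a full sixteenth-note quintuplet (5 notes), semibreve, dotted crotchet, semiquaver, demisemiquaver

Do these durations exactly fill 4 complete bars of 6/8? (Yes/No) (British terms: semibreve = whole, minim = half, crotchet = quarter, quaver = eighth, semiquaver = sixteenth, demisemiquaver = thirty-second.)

One bar of 6/8 = 24 thirty-second notes, so 4 bars = 96.
Each duration in thirty-second notes: demisemiquaver = 1; dotted crotchet rest = 12; minim rest = 16; a full sixteenth-note quintuplet (5 notes) (five quintuplet sixteenths span one quarter) = 8; semibreve = 32; dotted crotchet = 12; semiquaver = 2; demisemiquaver = 1.
Total: 1 + 12 + 16 + 8 + 32 + 12 + 2 + 1 = 84.
84 falls short of 96, so the answer is No.

No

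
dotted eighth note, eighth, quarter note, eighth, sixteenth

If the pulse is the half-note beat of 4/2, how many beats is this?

One half-note beat = 8 sixteenth notes.
Express everything in sixteenth notes: dotted eighth note = 3; eighth = 2; quarter note = 4; eighth = 2; sixteenth = 1.
Total: 3 + 2 + 4 + 2 + 1 = 12.
12 ÷ 8 = 1.5 beats.

1.5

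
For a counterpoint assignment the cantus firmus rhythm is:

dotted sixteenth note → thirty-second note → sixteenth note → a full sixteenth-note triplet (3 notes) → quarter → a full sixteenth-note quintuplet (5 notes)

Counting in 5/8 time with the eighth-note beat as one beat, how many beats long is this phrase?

6.5

One eighth-note beat = 4 thirty-second notes.
Each duration in thirty-second notes: dotted sixteenth note = 3; thirty-second note = 1; sixteenth note = 2; a full sixteenth-note triplet (3 notes) (three triplet sixteenths span one eighth) = 4; quarter = 8; a full sixteenth-note quintuplet (5 notes) (five quintuplet sixteenths span one quarter) = 8.
Total: 3 + 1 + 2 + 4 + 8 + 8 = 26.
26 ÷ 4 = 6.5 beats.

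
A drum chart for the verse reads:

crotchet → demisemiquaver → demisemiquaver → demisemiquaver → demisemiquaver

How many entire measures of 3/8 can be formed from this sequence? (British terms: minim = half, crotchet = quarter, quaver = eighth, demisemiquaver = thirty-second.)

1

One bar of 3/8 = 12 thirty-second notes.
Working in thirty-second notes: crotchet = 8; demisemiquaver = 1; demisemiquaver = 1; demisemiquaver = 1; demisemiquaver = 1.
Altogether 8 + 1 + 1 + 1 + 1 = 12.
12 ÷ 12 = 1 complete bar with 0 left over.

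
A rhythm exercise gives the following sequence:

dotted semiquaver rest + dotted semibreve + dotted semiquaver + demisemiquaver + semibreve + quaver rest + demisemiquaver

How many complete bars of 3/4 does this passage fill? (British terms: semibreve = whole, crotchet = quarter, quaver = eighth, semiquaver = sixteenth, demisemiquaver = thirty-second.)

3

One bar of 3/4 = 24 thirty-second notes.
Each duration in thirty-second notes: dotted semiquaver rest = 3; dotted semibreve = 48; dotted semiquaver = 3; demisemiquaver = 1; semibreve = 32; quaver rest = 4; demisemiquaver = 1.
Total: 3 + 48 + 3 + 1 + 32 + 4 + 1 = 92.
92 ÷ 24 = 3 complete bars with 20 left over.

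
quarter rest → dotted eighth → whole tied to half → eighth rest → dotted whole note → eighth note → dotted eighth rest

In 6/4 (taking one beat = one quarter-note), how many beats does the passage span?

15.5

One quarter-note beat = 4 sixteenth notes.
In sixteenth notes: quarter rest = 4; dotted eighth = 3; whole tied to half (whole + half) = 24; eighth rest = 2; dotted whole note = 24; eighth note = 2; dotted eighth rest = 3.
Total: 4 + 3 + 24 + 2 + 24 + 2 + 3 = 62.
62 ÷ 4 = 15.5 beats.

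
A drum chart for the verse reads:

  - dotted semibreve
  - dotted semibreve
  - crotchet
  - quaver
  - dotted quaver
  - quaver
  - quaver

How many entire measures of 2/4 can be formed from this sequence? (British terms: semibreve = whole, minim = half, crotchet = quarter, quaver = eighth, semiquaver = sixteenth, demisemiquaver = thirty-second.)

7

One bar of 2/4 = 8 sixteenth notes.
Express everything in sixteenth notes: dotted semibreve = 24; dotted semibreve = 24; crotchet = 4; quaver = 2; dotted quaver = 3; quaver = 2; quaver = 2.
Total: 24 + 24 + 4 + 2 + 3 + 2 + 2 = 61.
61 ÷ 8 = 7 complete bars with 5 left over.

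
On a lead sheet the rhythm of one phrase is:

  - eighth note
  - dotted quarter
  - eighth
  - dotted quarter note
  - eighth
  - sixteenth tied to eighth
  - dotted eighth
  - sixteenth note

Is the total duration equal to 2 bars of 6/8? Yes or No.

No

One bar of 6/8 = 12 sixteenth notes, so 2 bars = 24.
In sixteenth notes: eighth note = 2; dotted quarter = 6; eighth = 2; dotted quarter note = 6; eighth = 2; sixteenth tied to eighth (sixteenth + eighth) = 3; dotted eighth = 3; sixteenth note = 1.
Sum: 2 + 6 + 2 + 6 + 2 + 3 + 3 + 1 = 25.
25 exceeds 24, so the answer is No.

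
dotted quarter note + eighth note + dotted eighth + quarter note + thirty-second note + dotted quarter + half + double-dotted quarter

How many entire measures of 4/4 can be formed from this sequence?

One bar of 4/4 = 32 thirty-second notes.
Working in thirty-second notes: dotted quarter note = 12; eighth note = 4; dotted eighth = 6; quarter note = 8; thirty-second note = 1; dotted quarter = 12; half = 16; double-dotted quarter = 14.
Altogether 12 + 4 + 6 + 8 + 1 + 12 + 16 + 14 = 73.
73 ÷ 32 = 2 complete bars with 9 left over.

2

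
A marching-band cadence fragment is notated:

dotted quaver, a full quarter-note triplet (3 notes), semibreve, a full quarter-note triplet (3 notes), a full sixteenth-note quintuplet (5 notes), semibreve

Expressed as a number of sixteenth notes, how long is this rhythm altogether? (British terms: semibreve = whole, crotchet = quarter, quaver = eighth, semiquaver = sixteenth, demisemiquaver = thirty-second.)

Working in sixteenth notes: dotted quaver = 3; a full quarter-note triplet (3 notes) (three triplet quarters span one half) = 8; semibreve = 16; a full quarter-note triplet (3 notes) (three triplet quarters span one half) = 8; a full sixteenth-note quintuplet (5 notes) (five quintuplet sixteenths span one quarter) = 4; semibreve = 16.
Total: 3 + 8 + 16 + 8 + 4 + 16 = 55 sixteenth notes.

55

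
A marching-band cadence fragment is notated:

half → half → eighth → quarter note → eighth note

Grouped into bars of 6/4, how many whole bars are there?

One bar of 6/4 = 12 eighth notes.
Express everything in eighth notes: half = 4; half = 4; eighth = 1; quarter note = 2; eighth note = 1.
Adding: 4 + 4 + 1 + 2 + 1 = 12.
12 ÷ 12 = 1 complete bar with 0 left over.

1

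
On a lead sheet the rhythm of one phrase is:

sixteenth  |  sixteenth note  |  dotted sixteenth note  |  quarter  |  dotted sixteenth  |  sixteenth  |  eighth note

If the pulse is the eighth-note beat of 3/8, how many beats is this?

One eighth-note beat = 4 thirty-second notes.
Express everything in thirty-second notes: sixteenth = 2; sixteenth note = 2; dotted sixteenth note = 3; quarter = 8; dotted sixteenth = 3; sixteenth = 2; eighth note = 4.
Total: 2 + 2 + 3 + 8 + 3 + 2 + 4 = 24.
24 ÷ 4 = 6 beats.

6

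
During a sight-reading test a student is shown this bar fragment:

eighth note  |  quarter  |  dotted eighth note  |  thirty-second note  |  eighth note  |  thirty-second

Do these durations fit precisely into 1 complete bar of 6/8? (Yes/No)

One bar of 6/8 = 24 thirty-second notes.
Convert each value to thirty-second notes: eighth note = 4; quarter = 8; dotted eighth note = 6; thirty-second note = 1; eighth note = 4; thirty-second = 1.
Sum: 4 + 8 + 6 + 1 + 4 + 1 = 24.
24 equals 24, so the answer is Yes.

Yes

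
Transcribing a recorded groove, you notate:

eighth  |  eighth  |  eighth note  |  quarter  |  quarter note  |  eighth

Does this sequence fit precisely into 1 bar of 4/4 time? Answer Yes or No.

Yes

One bar of 4/4 = 8 eighth notes.
In eighth notes: eighth = 1; eighth = 1; eighth note = 1; quarter = 2; quarter note = 2; eighth = 1.
Sum: 1 + 1 + 1 + 2 + 2 + 1 = 8.
8 equals 8, so the answer is Yes.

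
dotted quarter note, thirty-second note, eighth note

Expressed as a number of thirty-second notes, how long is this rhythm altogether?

17

Convert each value to thirty-second notes: dotted quarter note = 12; thirty-second note = 1; eighth note = 4.
Sum: 12 + 1 + 4 = 17 thirty-second notes.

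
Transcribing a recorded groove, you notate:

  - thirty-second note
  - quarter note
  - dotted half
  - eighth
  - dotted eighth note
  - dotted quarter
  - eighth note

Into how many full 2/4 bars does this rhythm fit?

One bar of 2/4 = 16 thirty-second notes.
In thirty-second notes: thirty-second note = 1; quarter note = 8; dotted half = 24; eighth = 4; dotted eighth note = 6; dotted quarter = 12; eighth note = 4.
Altogether 1 + 8 + 24 + 4 + 6 + 12 + 4 = 59.
59 ÷ 16 = 3 complete bars with 11 left over.

3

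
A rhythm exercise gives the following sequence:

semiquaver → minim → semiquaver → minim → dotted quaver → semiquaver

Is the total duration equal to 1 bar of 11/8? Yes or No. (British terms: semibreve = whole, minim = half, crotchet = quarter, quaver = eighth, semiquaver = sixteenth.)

One bar of 11/8 = 22 sixteenth notes.
Working in sixteenth notes: semiquaver = 1; minim = 8; semiquaver = 1; minim = 8; dotted quaver = 3; semiquaver = 1.
Adding: 1 + 8 + 1 + 8 + 3 + 1 = 22.
22 equals 22, so the answer is Yes.

Yes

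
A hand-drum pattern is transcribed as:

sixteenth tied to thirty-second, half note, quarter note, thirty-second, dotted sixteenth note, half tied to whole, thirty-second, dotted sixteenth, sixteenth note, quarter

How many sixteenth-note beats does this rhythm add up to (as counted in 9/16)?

46.5

One sixteenth-note beat = 2 thirty-second notes.
Convert each value to thirty-second notes: sixteenth tied to thirty-second (sixteenth + thirty-second) = 3; half note = 16; quarter note = 8; thirty-second = 1; dotted sixteenth note = 3; half tied to whole (half + whole) = 48; thirty-second = 1; dotted sixteenth = 3; sixteenth note = 2; quarter = 8.
Adding: 3 + 16 + 8 + 1 + 3 + 48 + 1 + 3 + 2 + 8 = 93.
93 ÷ 2 = 46.5 beats.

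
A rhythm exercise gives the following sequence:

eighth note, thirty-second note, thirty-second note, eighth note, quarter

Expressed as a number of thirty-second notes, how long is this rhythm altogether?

In thirty-second notes: eighth note = 4; thirty-second note = 1; thirty-second note = 1; eighth note = 4; quarter = 8.
Adding: 4 + 1 + 1 + 4 + 8 = 18 thirty-second notes.

18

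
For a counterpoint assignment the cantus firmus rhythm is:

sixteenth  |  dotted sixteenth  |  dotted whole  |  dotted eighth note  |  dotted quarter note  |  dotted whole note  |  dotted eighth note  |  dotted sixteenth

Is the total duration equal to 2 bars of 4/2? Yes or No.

Yes

One bar of 4/2 = 64 thirty-second notes, so 2 bars = 128.
Express everything in thirty-second notes: sixteenth = 2; dotted sixteenth = 3; dotted whole = 48; dotted eighth note = 6; dotted quarter note = 12; dotted whole note = 48; dotted eighth note = 6; dotted sixteenth = 3.
Altogether 2 + 3 + 48 + 6 + 12 + 48 + 6 + 3 = 128.
128 equals 128, so the answer is Yes.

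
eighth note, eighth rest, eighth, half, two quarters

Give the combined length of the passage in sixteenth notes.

22

Convert each value to sixteenth notes: eighth note = 2; eighth rest = 2; eighth = 2; half = 8; quarter = 4; quarter = 4.
Sum: 2 + 2 + 2 + 8 + 4 + 4 = 22 sixteenth notes.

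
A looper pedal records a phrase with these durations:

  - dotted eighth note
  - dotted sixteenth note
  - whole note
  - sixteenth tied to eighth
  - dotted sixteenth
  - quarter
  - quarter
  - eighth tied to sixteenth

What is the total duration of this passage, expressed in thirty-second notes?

Working in thirty-second notes: dotted eighth note = 6; dotted sixteenth note = 3; whole note = 32; sixteenth tied to eighth (sixteenth + eighth) = 6; dotted sixteenth = 3; quarter = 8; quarter = 8; eighth tied to sixteenth (eighth + sixteenth) = 6.
Total: 6 + 3 + 32 + 6 + 3 + 8 + 8 + 6 = 72 thirty-second notes.

72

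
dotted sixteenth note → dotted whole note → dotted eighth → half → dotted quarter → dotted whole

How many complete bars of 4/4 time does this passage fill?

One bar of 4/4 = 32 thirty-second notes.
Each duration in thirty-second notes: dotted sixteenth note = 3; dotted whole note = 48; dotted eighth = 6; half = 16; dotted quarter = 12; dotted whole = 48.
Sum: 3 + 48 + 6 + 16 + 12 + 48 = 133.
133 ÷ 32 = 4 complete bars with 5 left over.

4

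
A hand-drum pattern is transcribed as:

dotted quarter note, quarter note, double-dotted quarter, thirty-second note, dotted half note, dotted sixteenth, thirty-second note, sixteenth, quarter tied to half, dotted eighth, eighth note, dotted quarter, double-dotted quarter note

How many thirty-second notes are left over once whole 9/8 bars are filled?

One bar of 9/8 = 36 thirty-second notes.
Express everything in thirty-second notes: dotted quarter note = 12; quarter note = 8; double-dotted quarter = 14; thirty-second note = 1; dotted half note = 24; dotted sixteenth = 3; thirty-second note = 1; sixteenth = 2; quarter tied to half (quarter + half) = 24; dotted eighth = 6; eighth note = 4; dotted quarter = 12; double-dotted quarter note = 14.
Sum: 12 + 8 + 14 + 1 + 24 + 3 + 1 + 2 + 24 + 6 + 4 + 12 + 14 = 125.
125 ÷ 36 = 3 complete bars with 17 thirty-second notes remaining.

17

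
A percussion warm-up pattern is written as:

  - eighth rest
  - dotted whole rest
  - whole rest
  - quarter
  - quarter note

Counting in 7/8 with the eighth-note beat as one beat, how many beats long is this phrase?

One eighth-note beat = 2 sixteenth notes.
In sixteenth notes: eighth rest = 2; dotted whole rest = 24; whole rest = 16; quarter = 4; quarter note = 4.
Total: 2 + 24 + 16 + 4 + 4 = 50.
50 ÷ 2 = 25 beats.

25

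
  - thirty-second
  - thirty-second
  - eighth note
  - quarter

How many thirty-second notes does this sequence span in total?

14

Convert each value to thirty-second notes: thirty-second = 1; thirty-second = 1; eighth note = 4; quarter = 8.
Altogether 1 + 1 + 4 + 8 = 14 thirty-second notes.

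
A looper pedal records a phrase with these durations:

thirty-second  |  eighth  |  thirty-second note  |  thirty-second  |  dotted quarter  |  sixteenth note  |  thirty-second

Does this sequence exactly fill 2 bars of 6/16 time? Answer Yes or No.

No

One bar of 6/16 = 12 thirty-second notes, so 2 bars = 24.
Working in thirty-second notes: thirty-second = 1; eighth = 4; thirty-second note = 1; thirty-second = 1; dotted quarter = 12; sixteenth note = 2; thirty-second = 1.
Adding: 1 + 4 + 1 + 1 + 12 + 2 + 1 = 22.
22 falls short of 24, so the answer is No.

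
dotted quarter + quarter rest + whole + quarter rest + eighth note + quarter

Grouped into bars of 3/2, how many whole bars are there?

1

One bar of 3/2 = 12 eighth notes.
Each duration in eighth notes: dotted quarter = 3; quarter rest = 2; whole = 8; quarter rest = 2; eighth note = 1; quarter = 2.
Total: 3 + 2 + 8 + 2 + 1 + 2 = 18.
18 ÷ 12 = 1 complete bar with 6 left over.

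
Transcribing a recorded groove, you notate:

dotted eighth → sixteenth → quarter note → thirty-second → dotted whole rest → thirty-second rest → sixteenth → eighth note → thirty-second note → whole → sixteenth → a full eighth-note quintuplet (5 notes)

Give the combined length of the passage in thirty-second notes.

123

Convert each value to thirty-second notes: dotted eighth = 6; sixteenth = 2; quarter note = 8; thirty-second = 1; dotted whole rest = 48; thirty-second rest = 1; sixteenth = 2; eighth note = 4; thirty-second note = 1; whole = 32; sixteenth = 2; a full eighth-note quintuplet (5 notes) (five quintuplet eighths span one half) = 16.
Sum: 6 + 2 + 8 + 1 + 48 + 1 + 2 + 4 + 1 + 32 + 2 + 16 = 123 thirty-second notes.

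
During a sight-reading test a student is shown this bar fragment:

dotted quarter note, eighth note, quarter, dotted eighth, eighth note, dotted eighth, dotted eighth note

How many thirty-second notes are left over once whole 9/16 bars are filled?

10

One bar of 9/16 = 9 sixteenth notes.
In sixteenth notes: dotted quarter note = 6; eighth note = 2; quarter = 4; dotted eighth = 3; eighth note = 2; dotted eighth = 3; dotted eighth note = 3.
Sum: 6 + 2 + 4 + 3 + 2 + 3 + 3 = 23.
23 ÷ 9 = 2 complete bars with 5 sixteenth notes remaining = 10 thirty-second notes.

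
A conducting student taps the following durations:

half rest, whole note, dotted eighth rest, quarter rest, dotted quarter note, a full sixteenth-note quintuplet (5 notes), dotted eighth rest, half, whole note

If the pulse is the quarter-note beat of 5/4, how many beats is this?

17

One quarter-note beat = 4 sixteenth notes.
Express everything in sixteenth notes: half rest = 8; whole note = 16; dotted eighth rest = 3; quarter rest = 4; dotted quarter note = 6; a full sixteenth-note quintuplet (5 notes) (five quintuplet sixteenths span one quarter) = 4; dotted eighth rest = 3; half = 8; whole note = 16.
Sum: 8 + 16 + 3 + 4 + 6 + 4 + 3 + 8 + 16 = 68.
68 ÷ 4 = 17 beats.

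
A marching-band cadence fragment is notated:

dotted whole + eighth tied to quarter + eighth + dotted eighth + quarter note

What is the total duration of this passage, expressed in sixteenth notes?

39

Working in sixteenth notes: dotted whole = 24; eighth tied to quarter (eighth + quarter) = 6; eighth = 2; dotted eighth = 3; quarter note = 4.
Altogether 24 + 6 + 2 + 3 + 4 = 39 sixteenth notes.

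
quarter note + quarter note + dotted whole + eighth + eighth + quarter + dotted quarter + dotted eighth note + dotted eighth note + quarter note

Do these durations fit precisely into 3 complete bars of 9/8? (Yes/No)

One bar of 9/8 = 18 sixteenth notes, so 3 bars = 54.
Express everything in sixteenth notes: quarter note = 4; quarter note = 4; dotted whole = 24; eighth = 2; eighth = 2; quarter = 4; dotted quarter = 6; dotted eighth note = 3; dotted eighth note = 3; quarter note = 4.
Sum: 4 + 4 + 24 + 2 + 2 + 4 + 6 + 3 + 3 + 4 = 56.
56 exceeds 54, so the answer is No.

No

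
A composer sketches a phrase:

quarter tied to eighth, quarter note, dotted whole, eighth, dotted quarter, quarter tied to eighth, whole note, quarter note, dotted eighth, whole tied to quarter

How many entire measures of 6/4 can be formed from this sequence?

3

One bar of 6/4 = 24 sixteenth notes.
Convert each value to sixteenth notes: quarter tied to eighth (quarter + eighth) = 6; quarter note = 4; dotted whole = 24; eighth = 2; dotted quarter = 6; quarter tied to eighth (quarter + eighth) = 6; whole note = 16; quarter note = 4; dotted eighth = 3; whole tied to quarter (whole + quarter) = 20.
Altogether 6 + 4 + 24 + 2 + 6 + 6 + 16 + 4 + 3 + 20 = 91.
91 ÷ 24 = 3 complete bars with 19 left over.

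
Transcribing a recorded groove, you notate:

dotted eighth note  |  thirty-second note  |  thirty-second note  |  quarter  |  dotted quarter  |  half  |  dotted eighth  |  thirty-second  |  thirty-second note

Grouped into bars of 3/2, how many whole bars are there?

1

One bar of 3/2 = 48 thirty-second notes.
Express everything in thirty-second notes: dotted eighth note = 6; thirty-second note = 1; thirty-second note = 1; quarter = 8; dotted quarter = 12; half = 16; dotted eighth = 6; thirty-second = 1; thirty-second note = 1.
Sum: 6 + 1 + 1 + 8 + 12 + 16 + 6 + 1 + 1 = 52.
52 ÷ 48 = 1 complete bar with 4 left over.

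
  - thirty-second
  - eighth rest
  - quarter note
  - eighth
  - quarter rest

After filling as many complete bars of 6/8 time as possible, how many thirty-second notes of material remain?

One bar of 6/8 = 24 thirty-second notes.
Working in thirty-second notes: thirty-second = 1; eighth rest = 4; quarter note = 8; eighth = 4; quarter rest = 8.
Total: 1 + 4 + 8 + 4 + 8 = 25.
25 ÷ 24 = 1 complete bar with 1 thirty-second note remaining.

1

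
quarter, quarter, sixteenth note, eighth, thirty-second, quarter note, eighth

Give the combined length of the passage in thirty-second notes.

35

In thirty-second notes: quarter = 8; quarter = 8; sixteenth note = 2; eighth = 4; thirty-second = 1; quarter note = 8; eighth = 4.
Altogether 8 + 8 + 2 + 4 + 1 + 8 + 4 = 35 thirty-second notes.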